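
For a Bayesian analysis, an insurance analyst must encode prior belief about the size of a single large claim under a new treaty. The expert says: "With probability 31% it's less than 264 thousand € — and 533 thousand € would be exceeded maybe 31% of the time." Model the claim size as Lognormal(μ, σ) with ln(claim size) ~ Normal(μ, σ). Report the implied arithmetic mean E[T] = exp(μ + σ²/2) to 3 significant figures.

E[T] ≈ 482 thousand €

If T ~ Lognormal(μ,σ) then ln T ~ Normal(μ,σ), so the p-quantile of ln T is μ + z_p·σ.
ln(264) = 5.576 and ln(533) = 6.279; z_{0.31} = -0.4959, z_{0.69} = 0.4959.
σ = (6.279 − 5.576)/(0.4959 − (-0.4959)) = 0.708.
μ = 5.576 − (-0.4959)·0.708 = 5.927.
E[T] = exp(μ + σ²/2) = exp(5.927 + 0.2510) = 482 thousand €.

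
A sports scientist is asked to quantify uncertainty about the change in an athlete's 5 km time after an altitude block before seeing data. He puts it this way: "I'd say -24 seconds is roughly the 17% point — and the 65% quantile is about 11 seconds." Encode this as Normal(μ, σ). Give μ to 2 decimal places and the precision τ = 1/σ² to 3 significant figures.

The p-quantile of Normal(μ,σ) is μ + z_p·σ, with z_{0.17} = -0.9542 and z_{0.65} = 0.3853.
Eliminate σ: μ = (z₂·x₁ − z₁·x₂)/(z₂ − z₁) = (0.3853·-24 − (-0.9542)·11)/1.339 = 0.93.
Then σ = (x₂ − x₁)/(z₂ − z₁) = (11 − -24)/1.339 = 26.13.
Precision τ = 1/σ² = 1/26.13² = 0.00146.

μ = 0.93, τ = 0.00146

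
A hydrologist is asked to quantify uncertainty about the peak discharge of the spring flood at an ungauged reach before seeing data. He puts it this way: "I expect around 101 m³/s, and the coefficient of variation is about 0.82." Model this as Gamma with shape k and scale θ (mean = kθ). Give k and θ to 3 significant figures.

k ≈ 1.49, θ ≈ 67.9

For Gamma(k, scale θ): mean = kθ, variance = kθ², so CV = 1/√k.
CV = 0.82, hence k = 1/CV² = 1.49.
Then θ = mean/k = 101/1.49 = 67.9.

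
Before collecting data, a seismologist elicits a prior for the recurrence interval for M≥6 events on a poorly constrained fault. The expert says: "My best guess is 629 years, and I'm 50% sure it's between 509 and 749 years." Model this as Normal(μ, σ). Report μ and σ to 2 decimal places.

A symmetric 50% interval runs μ ± z·σ with z = 0.6745.
Half-width = 120, so σ = 120/0.6745 = 177.91.
μ is the stated best guess, 629.00.

μ = 629.00, σ = 177.91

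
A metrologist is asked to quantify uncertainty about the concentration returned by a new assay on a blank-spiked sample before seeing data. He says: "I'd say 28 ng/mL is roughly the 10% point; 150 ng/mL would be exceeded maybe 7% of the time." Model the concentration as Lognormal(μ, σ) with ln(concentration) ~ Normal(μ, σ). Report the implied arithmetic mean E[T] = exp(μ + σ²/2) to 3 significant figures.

E[T] ≈ 73.5 ng/mL

If T ~ Lognormal(μ,σ) then ln T ~ Normal(μ,σ), so the p-quantile of ln T is μ + z_p·σ.
ln(28) = 3.332 and ln(150) = 5.011; z_{0.1} = -1.282, z_{0.93} = 1.476.
σ = (5.011 − 3.332)/(1.476 − (-1.282)) = 0.609.
μ = 3.332 − (-1.282)·0.609 = 4.112.
E[T] = exp(μ + σ²/2) = exp(4.112 + 0.1853) = 73.5 ng/mL.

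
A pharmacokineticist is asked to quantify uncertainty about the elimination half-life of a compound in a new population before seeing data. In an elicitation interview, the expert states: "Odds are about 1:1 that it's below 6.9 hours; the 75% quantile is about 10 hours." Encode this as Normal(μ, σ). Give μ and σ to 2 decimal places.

μ = 6.90, σ = 4.60

For Normal(μ,σ), the p-quantile is μ + z_p·σ. Here z_{0.5} = 0, z_{0.75} = 0.6745.
So 6.9 = μ + 0σ and 10 = μ + 0.6745σ.
Subtracting: σ = (10 − 6.9)/(0.6745 − (0)) = 4.60.
Then μ = 6.9 − (0)·4.60 = 6.90.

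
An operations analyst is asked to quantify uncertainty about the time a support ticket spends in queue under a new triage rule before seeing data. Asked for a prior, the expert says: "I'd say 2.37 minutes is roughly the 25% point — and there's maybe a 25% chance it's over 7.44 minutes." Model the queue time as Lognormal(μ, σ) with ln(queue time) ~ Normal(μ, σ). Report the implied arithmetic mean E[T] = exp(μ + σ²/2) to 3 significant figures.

If T ~ Lognormal(μ,σ) then ln T ~ Normal(μ,σ), so the p-quantile of ln T is μ + z_p·σ.
ln(2.37) = 0.8629 and ln(7.44) = 2.007; z_{0.25} = -0.6745, z_{0.75} = 0.6745.
σ = (2.007 − 0.8629)/(0.6745 − (-0.6745)) = 0.848.
μ = 0.8629 − (-0.6745)·0.848 = 1.435.
E[T] = exp(μ + σ²/2) = exp(1.435 + 0.3596) = 6.02 minutes.

E[T] ≈ 6.02 minutes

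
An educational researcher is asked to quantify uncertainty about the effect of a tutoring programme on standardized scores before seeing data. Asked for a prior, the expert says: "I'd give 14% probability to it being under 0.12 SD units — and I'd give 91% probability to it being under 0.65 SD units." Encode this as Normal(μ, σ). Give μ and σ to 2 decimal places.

The p-quantile of Normal(μ,σ) is μ + z_p·σ, with z_{0.14} = -1.08 and z_{0.91} = 1.341.
Eliminate σ: μ = (z₂·x₁ − z₁·x₂)/(z₂ − z₁) = (1.341·0.12 − (-1.08)·0.65)/2.421 = 0.36.
Then σ = (x₂ − x₁)/(z₂ − z₁) = (0.65 − 0.12)/2.421 = 0.22.

μ = 0.36, σ = 0.22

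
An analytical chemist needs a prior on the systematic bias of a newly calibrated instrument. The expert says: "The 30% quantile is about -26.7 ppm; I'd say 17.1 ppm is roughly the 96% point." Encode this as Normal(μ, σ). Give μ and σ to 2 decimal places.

The p-quantile of Normal(μ,σ) is μ + z_p·σ, with z_{0.3} = -0.5244 and z_{0.96} = 1.751.
Eliminate σ: μ = (z₂·x₁ − z₁·x₂)/(z₂ − z₁) = (1.751·-26.7 − (-0.5244)·17.1)/2.275 = -16.60.
Then σ = (x₂ − x₁)/(z₂ − z₁) = (17.1 − -26.7)/2.275 = 19.25.

μ = -16.60, σ = 19.25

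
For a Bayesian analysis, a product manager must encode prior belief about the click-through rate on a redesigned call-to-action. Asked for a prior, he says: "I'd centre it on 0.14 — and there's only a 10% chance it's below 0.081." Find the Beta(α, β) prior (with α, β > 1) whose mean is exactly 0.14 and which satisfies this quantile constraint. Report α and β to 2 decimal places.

With mean 0.14 fixed, write α = 0.14s, β = 0.86s where s = α+β.
Need P(θ < 0.081) = 0.1 under Beta(0.14s, 0.86s). Normal approximation: (q−m)/√(m(1−m)/s) ≈ z_{0.1} = -1.28, so s ≈ 0.14·0.86·(-1.28)²/(0.081−0.14)² = 56.8.
At s = 56.8: P(θ<0.081) ≈ 0.082. Adjusting to match 0.1 gives s ≈ 49.45.
So α = 0.14·49.45 ≈ 6.92, β = 0.86·49.45 ≈ 42.53.

α ≈ 6.92, β ≈ 42.53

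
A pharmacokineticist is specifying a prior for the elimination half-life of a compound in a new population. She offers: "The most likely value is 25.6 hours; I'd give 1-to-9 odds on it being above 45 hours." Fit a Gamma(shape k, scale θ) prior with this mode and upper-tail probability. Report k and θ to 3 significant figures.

k ≈ 6.97, θ ≈ 4.29

Gamma(k,θ) with k>1 has mode (k−1)θ, so θ = 25.6/(k−1).
Need P(X < 45) = 0.9 with θ tied to k this way. Start at k = 2, θ = 25.6: P(X<45) ≈ 0.524.
Too low — raise k to concentrate. Iterating converges to k ≈ 6.97.
Then θ = 25.6/(6.97−1) ≈ 4.29.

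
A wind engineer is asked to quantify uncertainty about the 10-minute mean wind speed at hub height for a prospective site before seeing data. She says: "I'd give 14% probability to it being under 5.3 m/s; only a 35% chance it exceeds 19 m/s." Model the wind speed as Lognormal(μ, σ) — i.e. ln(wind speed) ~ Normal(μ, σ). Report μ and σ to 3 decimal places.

If T ~ Lognormal(μ,σ) then ln T ~ Normal(μ,σ), so the p-quantile of ln T is μ + z_p·σ.
ln(5.3) = 1.668 and ln(19) = 2.944; z_{0.14} = -1.08, z_{0.65} = 0.3853.
σ = (2.944 − 1.668)/(0.3853 − (-1.08)) = 0.871.
μ = 1.668 − (-1.08)·0.871 = 2.609.

μ ≈ 2.609, σ ≈ 0.871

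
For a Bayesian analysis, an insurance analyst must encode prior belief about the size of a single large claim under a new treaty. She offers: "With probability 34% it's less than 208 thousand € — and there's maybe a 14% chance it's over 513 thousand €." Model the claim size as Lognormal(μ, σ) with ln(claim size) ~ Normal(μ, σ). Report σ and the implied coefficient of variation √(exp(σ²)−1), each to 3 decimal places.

σ ≈ 0.605, CV ≈ 0.664

If T ~ Lognormal(μ,σ) then ln T ~ Normal(μ,σ), so the p-quantile of ln T is μ + z_p·σ.
ln(208) = 5.338 and ln(513) = 6.24; z_{0.34} = -0.4125, z_{0.86} = 1.08.
σ = (6.24 − 5.338)/(1.08 − (-0.4125)) = 0.605.
μ = 5.338 − (-0.4125)·0.605 = 5.587.
CV = √(exp(σ²)−1) = √(exp(0.3657)−1) = 0.664.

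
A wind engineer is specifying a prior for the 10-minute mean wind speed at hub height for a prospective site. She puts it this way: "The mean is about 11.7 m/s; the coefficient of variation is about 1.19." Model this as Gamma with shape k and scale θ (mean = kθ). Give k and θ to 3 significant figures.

For Gamma(k, scale θ): mean = kθ, variance = kθ², so CV = 1/√k.
CV = 1.19, hence k = 1/CV² = 0.706.
Then θ = mean/k = 11.7/0.706 = 16.6.

k ≈ 0.706, θ ≈ 16.6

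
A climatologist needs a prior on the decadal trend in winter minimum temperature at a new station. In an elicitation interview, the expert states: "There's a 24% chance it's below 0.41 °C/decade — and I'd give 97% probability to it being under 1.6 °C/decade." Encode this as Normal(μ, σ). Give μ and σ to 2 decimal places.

For Normal(μ,σ), the p-quantile is μ + z_p·σ. Here z_{0.24} = -0.7063, z_{0.97} = 1.881.
So 0.41 = μ − 0.7063σ and 1.6 = μ + 1.881σ.
Subtracting: σ = (1.6 − 0.41)/(1.881 − (-0.7063)) = 0.46.
Then μ = 0.41 − (-0.7063)·0.46 = 0.73.

μ = 0.73, σ = 0.46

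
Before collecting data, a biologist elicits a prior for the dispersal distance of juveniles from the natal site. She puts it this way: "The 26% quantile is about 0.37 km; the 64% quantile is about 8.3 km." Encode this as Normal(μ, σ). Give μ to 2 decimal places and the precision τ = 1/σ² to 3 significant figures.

The p-quantile of Normal(μ,σ) is μ + z_p·σ, with z_{0.26} = -0.6433 and z_{0.64} = 0.3585.
Eliminate σ: μ = (z₂·x₁ − z₁·x₂)/(z₂ − z₁) = (0.3585·0.37 − (-0.6433)·8.3)/1.002 = 5.46.
Then σ = (x₂ − x₁)/(z₂ − z₁) = (8.3 − 0.37)/1.002 = 7.92.
Precision τ = 1/σ² = 1/7.916² = 0.016.

μ = 5.46, τ = 0.016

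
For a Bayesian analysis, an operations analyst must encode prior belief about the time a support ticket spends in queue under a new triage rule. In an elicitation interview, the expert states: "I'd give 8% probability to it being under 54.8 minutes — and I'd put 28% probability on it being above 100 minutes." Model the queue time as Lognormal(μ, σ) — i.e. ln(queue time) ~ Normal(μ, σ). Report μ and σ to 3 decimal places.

If T ~ Lognormal(μ,σ) then ln T ~ Normal(μ,σ), so the p-quantile of ln T is μ + z_p·σ.
ln(54.8) = 4.004 and ln(100) = 4.605; z_{0.08} = -1.405, z_{0.72} = 0.5828.
σ = (4.605 − 4.004)/(0.5828 − (-1.405)) = 0.303.
μ = 4.004 − (-1.405)·0.303 = 4.429.

μ ≈ 4.429, σ ≈ 0.303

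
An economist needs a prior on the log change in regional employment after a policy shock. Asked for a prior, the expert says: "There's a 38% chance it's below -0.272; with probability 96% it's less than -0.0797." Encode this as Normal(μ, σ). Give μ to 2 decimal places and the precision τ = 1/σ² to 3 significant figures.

For Normal(μ,σ), the p-quantile is μ + z_p·σ. Here z_{0.38} = -0.3055, z_{0.96} = 1.751.
So -0.272 = μ − 0.3055σ and -0.0797 = μ + 1.751σ.
Subtracting: σ = (-0.0797 − -0.272)/(1.751 − (-0.3055)) = 0.09.
Then μ = -0.272 − (-0.3055)·0.09 = -0.24.
Precision τ = 1/σ² = 1/0.09352² = 114.

μ = -0.24, τ = 114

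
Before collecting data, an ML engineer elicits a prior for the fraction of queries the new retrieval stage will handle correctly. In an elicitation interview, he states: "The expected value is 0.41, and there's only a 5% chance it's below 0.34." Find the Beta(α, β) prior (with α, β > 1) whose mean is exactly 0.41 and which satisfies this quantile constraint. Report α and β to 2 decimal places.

With mean 0.41 fixed, write α = 0.41s, β = 0.59s where s = α+β.
Need P(θ < 0.34) = 0.05 under Beta(0.41s, 0.59s). Normal approximation: (q−m)/√(m(1−m)/s) ≈ z_{0.05} = -1.64, so s ≈ 0.41·0.59·(-1.64)²/(0.34−0.41)² = 133.6.
At s = 133.6: P(θ<0.34) ≈ 0.048. Adjusting to match 0.05 gives s ≈ 129.70.
So α = 0.41·129.70 ≈ 53.18, β = 0.59·129.70 ≈ 76.52.

α ≈ 53.18, β ≈ 76.52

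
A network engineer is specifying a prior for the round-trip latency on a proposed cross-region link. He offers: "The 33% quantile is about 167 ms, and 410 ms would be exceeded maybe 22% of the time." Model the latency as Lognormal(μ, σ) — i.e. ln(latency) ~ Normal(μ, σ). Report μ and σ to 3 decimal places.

μ ≈ 5.444, σ ≈ 0.741

If T ~ Lognormal(μ,σ) then ln T ~ Normal(μ,σ), so the p-quantile of ln T is μ + z_p·σ.
ln(167) = 5.118 and ln(410) = 6.016; z_{0.33} = -0.4399, z_{0.78} = 0.7722.
σ = (6.016 − 5.118)/(0.7722 − (-0.4399)) = 0.741.
μ = 5.118 − (-0.4399)·0.741 = 5.444.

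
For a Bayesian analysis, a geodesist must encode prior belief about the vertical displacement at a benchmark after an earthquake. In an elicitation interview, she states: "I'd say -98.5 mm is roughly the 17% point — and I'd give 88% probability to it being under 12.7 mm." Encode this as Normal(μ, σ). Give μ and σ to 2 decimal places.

For Normal(μ,σ), the p-quantile is μ + z_p·σ. Here z_{0.17} = -0.9542, z_{0.88} = 1.175.
So -98.5 = μ − 0.9542σ and 12.7 = μ + 1.175σ.
Subtracting: σ = (12.7 − -98.5)/(1.175 − (-0.9542)) = 52.23.
Then μ = -98.5 − (-0.9542)·52.23 = -48.67.

μ = -48.67, σ = 52.23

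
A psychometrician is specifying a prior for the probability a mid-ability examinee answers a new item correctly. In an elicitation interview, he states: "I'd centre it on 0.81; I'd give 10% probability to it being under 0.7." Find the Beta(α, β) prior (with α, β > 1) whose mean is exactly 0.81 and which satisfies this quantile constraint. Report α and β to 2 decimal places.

With mean 0.81 fixed, write α = 0.81s, β = 0.19s where s = α+β.
Need P(θ < 0.7) = 0.1 under Beta(0.81s, 0.19s). Normal approximation: (q−m)/√(m(1−m)/s) ≈ z_{0.1} = -1.28, so s ≈ 0.81·0.19·(-1.28)²/(0.7−0.81)² = 20.9.
At s = 20.9: P(θ<0.7) ≈ 0.107. Adjusting to match 0.1 gives s ≈ 22.38.
So α = 0.81·22.38 ≈ 18.13, β = 0.19·22.38 ≈ 4.25.

α ≈ 18.13, β ≈ 4.25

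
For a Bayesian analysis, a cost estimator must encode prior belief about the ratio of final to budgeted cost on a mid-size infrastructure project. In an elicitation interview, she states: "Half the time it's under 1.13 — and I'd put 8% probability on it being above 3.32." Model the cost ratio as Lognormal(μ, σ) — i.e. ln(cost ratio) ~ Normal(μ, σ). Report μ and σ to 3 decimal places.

If T ~ Lognormal(μ,σ) then ln T ~ Normal(μ,σ), so the p-quantile of ln T is μ + z_p·σ.
ln(1.13) = 0.1222 and ln(3.32) = 1.2; z_{0.5} = 0, z_{0.92} = 1.405.
σ = (1.2 − 0.1222)/(1.405 − (0)) = 0.767.
μ = 0.1222 − (0)·0.767 = 0.122.

μ ≈ 0.122, σ ≈ 0.767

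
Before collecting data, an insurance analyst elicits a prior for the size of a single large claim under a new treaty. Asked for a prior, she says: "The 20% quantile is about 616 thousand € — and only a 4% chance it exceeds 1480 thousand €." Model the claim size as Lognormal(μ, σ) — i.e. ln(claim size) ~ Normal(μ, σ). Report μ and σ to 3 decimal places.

If T ~ Lognormal(μ,σ) then ln T ~ Normal(μ,σ), so the p-quantile of ln T is μ + z_p·σ.
ln(616) = 6.423 and ln(1480) = 7.3; z_{0.2} = -0.8416, z_{0.96} = 1.751.
σ = (7.3 − 6.423)/(1.751 − (-0.8416)) = 0.338.
μ = 6.423 − (-0.8416)·0.338 = 6.708.

μ ≈ 6.708, σ ≈ 0.338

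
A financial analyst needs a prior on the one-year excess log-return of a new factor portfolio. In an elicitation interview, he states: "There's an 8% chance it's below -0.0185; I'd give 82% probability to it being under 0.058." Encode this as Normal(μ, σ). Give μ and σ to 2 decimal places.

μ = 0.03, σ = 0.03

The p-quantile of Normal(μ,σ) is μ + z_p·σ, with z_{0.08} = -1.405 and z_{0.82} = 0.9154.
Eliminate σ: μ = (z₂·x₁ − z₁·x₂)/(z₂ − z₁) = (0.9154·-0.0185 − (-1.405)·0.058)/2.32 = 0.03.
Then σ = (x₂ − x₁)/(z₂ − z₁) = (0.058 − -0.0185)/2.32 = 0.03.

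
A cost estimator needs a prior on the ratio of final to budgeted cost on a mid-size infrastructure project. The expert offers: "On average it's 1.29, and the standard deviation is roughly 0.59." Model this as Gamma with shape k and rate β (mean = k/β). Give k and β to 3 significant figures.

For Gamma(k, rate β): mean = k/β, variance = k/β², so CV = 1/√k.
CV = SD/mean = 0.59/1.29 = 0.4574, hence k = 1/CV² = 4.78.
Then β = k/mean = 4.78/1.29 = 3.71.

k ≈ 4.78, β ≈ 3.71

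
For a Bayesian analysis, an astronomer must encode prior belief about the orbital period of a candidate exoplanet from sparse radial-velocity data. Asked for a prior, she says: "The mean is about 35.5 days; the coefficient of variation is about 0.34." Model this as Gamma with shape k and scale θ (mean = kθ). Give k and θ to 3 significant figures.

For Gamma(k, scale θ): mean = kθ, variance = kθ², so CV = 1/√k.
CV = 0.34, hence k = 1/CV² = 8.65.
Then θ = mean/k = 35.5/8.65 = 4.1.

k ≈ 8.65, θ ≈ 4.1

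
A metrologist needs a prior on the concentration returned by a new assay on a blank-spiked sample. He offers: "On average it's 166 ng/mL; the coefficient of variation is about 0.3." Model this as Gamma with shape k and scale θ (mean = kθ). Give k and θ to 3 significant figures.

For Gamma(k, scale θ): mean = kθ, variance = kθ², so CV = 1/√k.
CV = 0.3, hence k = 1/CV² = 11.1.
Then θ = mean/k = 166/11.1 = 14.9.

k ≈ 11.1, θ ≈ 14.9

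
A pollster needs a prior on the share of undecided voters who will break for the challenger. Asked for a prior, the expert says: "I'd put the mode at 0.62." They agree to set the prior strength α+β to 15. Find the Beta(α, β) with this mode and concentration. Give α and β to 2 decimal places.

α = 9.06, β = 5.94

For α,β > 1 the Beta mode is (α−1)/(α+β−2). With α+β = 15, the mode is (α−1)/13.
Set (α−1)/13 = 0.62 → α = 1 + 0.62·13 = 9.06.
β = 15 − α = 5.94.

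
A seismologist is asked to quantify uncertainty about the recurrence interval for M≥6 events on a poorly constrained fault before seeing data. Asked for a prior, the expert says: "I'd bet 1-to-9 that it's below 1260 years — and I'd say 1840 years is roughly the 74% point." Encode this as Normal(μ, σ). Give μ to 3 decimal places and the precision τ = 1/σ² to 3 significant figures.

The p-quantile of Normal(μ,σ) is μ + z_p·σ, with z_{0.1} = -1.282 and z_{0.74} = 0.6433.
Eliminate σ: μ = (z₂·x₁ − z₁·x₂)/(z₂ − z₁) = (0.6433·1260 − (-1.282)·1840)/1.925 = 1646.150.
Then σ = (x₂ − x₁)/(z₂ − z₁) = (1840 − 1260)/1.925 = 301.315.
Precision τ = 1/σ² = 1/301.3² = 1.1e-05.

μ = 1646.150, τ = 1.1e-05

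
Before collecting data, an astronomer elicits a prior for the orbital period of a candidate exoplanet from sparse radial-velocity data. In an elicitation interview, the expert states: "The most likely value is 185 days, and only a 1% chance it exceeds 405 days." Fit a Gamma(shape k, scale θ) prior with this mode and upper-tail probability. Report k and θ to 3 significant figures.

k ≈ 8.86, θ ≈ 23.5

Gamma(k,θ) with k>1 has mode (k−1)θ, so θ = 185/(k−1).
Need P(X < 405) = 0.99 with θ tied to k this way. Start at k = 2, θ = 185: P(X<405) ≈ 0.643.
Too low — raise k to concentrate. Iterating converges to k ≈ 8.86.
Then θ = 185/(8.86−1) ≈ 23.5.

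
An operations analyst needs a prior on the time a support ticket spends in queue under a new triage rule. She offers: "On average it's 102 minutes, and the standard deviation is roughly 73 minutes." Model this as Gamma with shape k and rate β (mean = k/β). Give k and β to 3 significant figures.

k ≈ 1.95, β ≈ 0.0191

For Gamma(k, rate β): mean = k/β, variance = k/β², so CV = 1/√k.
CV = SD/mean = 73/102 = 0.7157, hence k = 1/CV² = 1.95.
Then β = k/mean = 1.95/102 = 0.0191.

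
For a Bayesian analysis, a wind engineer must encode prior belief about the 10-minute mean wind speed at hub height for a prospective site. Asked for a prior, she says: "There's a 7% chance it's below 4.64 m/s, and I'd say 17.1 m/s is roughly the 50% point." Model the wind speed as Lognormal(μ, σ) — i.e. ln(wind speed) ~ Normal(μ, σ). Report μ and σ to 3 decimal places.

μ ≈ 2.839, σ ≈ 0.884

If T ~ Lognormal(μ,σ) then ln T ~ Normal(μ,σ), so the p-quantile of ln T is μ + z_p·σ.
ln(4.64) = 1.535 and ln(17.1) = 2.839; z_{0.07} = -1.476, z_{0.5} = 0.
σ = (2.839 − 1.535)/(0 − (-1.476)) = 0.884.
μ = 1.535 − (-1.476)·0.884 = 2.839.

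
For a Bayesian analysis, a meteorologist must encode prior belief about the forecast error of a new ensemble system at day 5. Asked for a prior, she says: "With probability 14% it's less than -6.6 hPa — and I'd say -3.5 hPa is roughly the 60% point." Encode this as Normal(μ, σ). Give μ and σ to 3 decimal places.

For Normal(μ,σ), the p-quantile is μ + z_p·σ. Here z_{0.14} = -1.08, z_{0.6} = 0.2533.
So -6.6 = μ − 1.08σ and -3.5 = μ + 0.2533σ.
Subtracting: σ = (-3.5 − -6.6)/(0.2533 − (-1.08)) = 2.324.
Then μ = -6.6 − (-1.08)·2.324 = -4.089.

μ = -4.089, σ = 2.324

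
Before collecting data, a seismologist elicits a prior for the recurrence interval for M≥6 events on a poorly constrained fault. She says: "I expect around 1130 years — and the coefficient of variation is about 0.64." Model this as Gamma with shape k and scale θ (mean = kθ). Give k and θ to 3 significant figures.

For Gamma(k, scale θ): mean = kθ, variance = kθ², so CV = 1/√k.
CV = 0.64, hence k = 1/CV² = 2.44.
Then θ = mean/k = 1130/2.44 = 463.

k ≈ 2.44, θ ≈ 463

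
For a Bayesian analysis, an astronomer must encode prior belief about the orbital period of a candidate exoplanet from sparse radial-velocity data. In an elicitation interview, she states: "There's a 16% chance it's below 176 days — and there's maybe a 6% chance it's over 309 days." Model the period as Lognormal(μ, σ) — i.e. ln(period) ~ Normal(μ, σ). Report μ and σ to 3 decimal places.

μ ≈ 5.390, σ ≈ 0.221

If T ~ Lognormal(μ,σ) then ln T ~ Normal(μ,σ), so the p-quantile of ln T is μ + z_p·σ.
ln(176) = 5.17 and ln(309) = 5.733; z_{0.16} = -0.9945, z_{0.94} = 1.555.
σ = (5.733 − 5.17)/(1.555 − (-0.9945)) = 0.221.
μ = 5.17 − (-0.9945)·0.221 = 5.390.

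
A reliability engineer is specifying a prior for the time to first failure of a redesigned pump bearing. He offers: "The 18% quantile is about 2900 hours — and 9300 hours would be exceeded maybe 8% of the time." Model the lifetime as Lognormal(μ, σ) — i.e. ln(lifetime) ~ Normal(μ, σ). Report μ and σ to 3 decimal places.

If T ~ Lognormal(μ,σ) then ln T ~ Normal(μ,σ), so the p-quantile of ln T is μ + z_p·σ.
ln(2900) = 7.972 and ln(9300) = 9.138; z_{0.18} = -0.9154, z_{0.92} = 1.405.
σ = (9.138 − 7.972)/(1.405 − (-0.9154)) = 0.502.
μ = 7.972 − (-0.9154)·0.502 = 8.432.

μ ≈ 8.432, σ ≈ 0.502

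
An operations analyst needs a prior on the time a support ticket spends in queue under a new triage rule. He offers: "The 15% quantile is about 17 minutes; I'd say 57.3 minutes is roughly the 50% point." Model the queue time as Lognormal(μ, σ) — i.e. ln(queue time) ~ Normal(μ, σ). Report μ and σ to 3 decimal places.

If T ~ Lognormal(μ,σ) then ln T ~ Normal(μ,σ), so the p-quantile of ln T is μ + z_p·σ.
ln(17) = 2.833 and ln(57.3) = 4.048; z_{0.15} = -1.036, z_{0.5} = 0.
σ = (4.048 − 2.833)/(0 − (-1.036)) = 1.172.
μ = 2.833 − (-1.036)·1.172 = 4.048.

μ ≈ 4.048, σ ≈ 1.172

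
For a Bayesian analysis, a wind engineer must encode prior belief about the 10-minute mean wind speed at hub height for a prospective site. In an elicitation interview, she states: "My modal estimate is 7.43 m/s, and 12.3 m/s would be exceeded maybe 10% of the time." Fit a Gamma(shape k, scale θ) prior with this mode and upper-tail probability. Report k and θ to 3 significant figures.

k ≈ 8.43, θ ≈ 1

Gamma(k,θ) with k>1 has mode (k−1)θ, so θ = 7.43/(k−1).
Need P(X < 12.3) = 0.9 with θ tied to k this way. Start at k = 2, θ = 7.43: P(X<12.3) ≈ 0.493.
Too low — raise k to concentrate. Iterating converges to k ≈ 8.43.
Then θ = 7.43/(8.43−1) ≈ 1.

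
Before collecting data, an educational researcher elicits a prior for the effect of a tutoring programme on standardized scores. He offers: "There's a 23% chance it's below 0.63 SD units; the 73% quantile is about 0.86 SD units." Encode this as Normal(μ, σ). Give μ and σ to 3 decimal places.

μ = 0.756, σ = 0.170

The p-quantile of Normal(μ,σ) is μ + z_p·σ, with z_{0.23} = -0.7388 and z_{0.73} = 0.6128.
Eliminate σ: μ = (z₂·x₁ − z₁·x₂)/(z₂ − z₁) = (0.6128·0.63 − (-0.7388)·0.86)/1.352 = 0.756.
Then σ = (x₂ − x₁)/(z₂ − z₁) = (0.86 − 0.63)/1.352 = 0.170.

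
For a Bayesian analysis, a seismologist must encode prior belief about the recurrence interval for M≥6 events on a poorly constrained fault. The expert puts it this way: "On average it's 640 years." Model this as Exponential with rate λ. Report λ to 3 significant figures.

Exponential mean = 1/λ, so λ = 1/640.0 = 0.00156.

λ ≈ 0.00156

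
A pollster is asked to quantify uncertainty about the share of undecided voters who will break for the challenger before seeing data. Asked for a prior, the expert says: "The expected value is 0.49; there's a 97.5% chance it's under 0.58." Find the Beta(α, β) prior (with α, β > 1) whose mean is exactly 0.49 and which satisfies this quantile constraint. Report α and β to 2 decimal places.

α ≈ 57.58, β ≈ 59.93

With mean 0.49 fixed, write α = 0.49s, β = 0.51s where s = α+β.
Need P(θ < 0.58) = 0.975 under Beta(0.49s, 0.51s). Normal approximation: (q−m)/√(m(1−m)/s) ≈ z_{0.975} = 1.96, so s ≈ 0.49·0.51·(1.96)²/(0.58−0.49)² = 118.5.
At s = 118.5: P(θ<0.58) ≈ 0.975. Adjusting to match 0.975 gives s ≈ 117.51.
So α = 0.49·117.51 ≈ 57.58, β = 0.51·117.51 ≈ 59.93.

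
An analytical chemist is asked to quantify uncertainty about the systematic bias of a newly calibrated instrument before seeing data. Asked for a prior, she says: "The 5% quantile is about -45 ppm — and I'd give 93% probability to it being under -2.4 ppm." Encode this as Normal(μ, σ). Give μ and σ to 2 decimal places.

μ = -22.55, σ = 13.65

The p-quantile of Normal(μ,σ) is μ + z_p·σ, with z_{0.05} = -1.645 and z_{0.93} = 1.476.
Eliminate σ: μ = (z₂·x₁ − z₁·x₂)/(z₂ − z₁) = (1.476·-45 − (-1.645)·-2.4)/3.121 = -22.55.
Then σ = (x₂ − x₁)/(z₂ − z₁) = (-2.4 − -45)/3.121 = 13.65.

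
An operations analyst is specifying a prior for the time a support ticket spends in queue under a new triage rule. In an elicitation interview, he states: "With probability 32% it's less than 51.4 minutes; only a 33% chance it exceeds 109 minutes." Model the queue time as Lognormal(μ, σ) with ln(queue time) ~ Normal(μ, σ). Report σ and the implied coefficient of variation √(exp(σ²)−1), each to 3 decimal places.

σ ≈ 0.828, CV ≈ 0.993

If T ~ Lognormal(μ,σ) then ln T ~ Normal(μ,σ), so the p-quantile of ln T is μ + z_p·σ.
ln(51.4) = 3.94 and ln(109) = 4.691; z_{0.32} = -0.4677, z_{0.67} = 0.4399.
σ = (4.691 − 3.94)/(0.4399 − (-0.4677)) = 0.828.
μ = 3.94 − (-0.4677)·0.828 = 4.327.
CV = √(exp(σ²)−1) = √(exp(0.6860)−1) = 0.993.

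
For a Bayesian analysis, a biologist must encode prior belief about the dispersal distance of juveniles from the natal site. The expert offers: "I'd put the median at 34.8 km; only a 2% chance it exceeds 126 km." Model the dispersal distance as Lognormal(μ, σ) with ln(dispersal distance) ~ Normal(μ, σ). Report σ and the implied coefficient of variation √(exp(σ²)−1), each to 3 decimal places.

σ ≈ 0.626, CV ≈ 0.693

If T ~ Lognormal(μ,σ) then ln T ~ Normal(μ,σ), so the p-quantile of ln T is μ + z_p·σ.
ln(34.8) = 3.55 and ln(126) = 4.836; z_{0.5} = 0, z_{0.98} = 2.054.
σ = (4.836 − 3.55)/(2.054 − (0)) = 0.626.
μ = 3.55 − (0)·0.626 = 3.550.
CV = √(exp(σ²)−1) = √(exp(0.3925)−1) = 0.693.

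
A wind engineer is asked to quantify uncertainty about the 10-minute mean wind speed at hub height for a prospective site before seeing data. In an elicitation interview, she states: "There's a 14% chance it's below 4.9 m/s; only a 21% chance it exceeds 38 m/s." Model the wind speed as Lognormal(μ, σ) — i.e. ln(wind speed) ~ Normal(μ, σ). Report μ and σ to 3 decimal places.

μ ≈ 2.762, σ ≈ 1.086

If T ~ Lognormal(μ,σ) then ln T ~ Normal(μ,σ), so the p-quantile of ln T is μ + z_p·σ.
ln(4.9) = 1.589 and ln(38) = 3.638; z_{0.14} = -1.08, z_{0.79} = 0.8064.
σ = (3.638 − 1.589)/(0.8064 − (-1.08)) = 1.086.
μ = 1.589 − (-1.08)·1.086 = 2.762.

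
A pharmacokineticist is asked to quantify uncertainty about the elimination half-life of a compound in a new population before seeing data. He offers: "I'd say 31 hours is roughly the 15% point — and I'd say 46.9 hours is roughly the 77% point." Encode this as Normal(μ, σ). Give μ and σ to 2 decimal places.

μ = 40.28, σ = 8.96

The p-quantile of Normal(μ,σ) is μ + z_p·σ, with z_{0.15} = -1.036 and z_{0.77} = 0.7388.
Eliminate σ: μ = (z₂·x₁ − z₁·x₂)/(z₂ − z₁) = (0.7388·31 − (-1.036)·46.9)/1.775 = 40.28.
Then σ = (x₂ − x₁)/(z₂ − z₁) = (46.9 − 31)/1.775 = 8.96.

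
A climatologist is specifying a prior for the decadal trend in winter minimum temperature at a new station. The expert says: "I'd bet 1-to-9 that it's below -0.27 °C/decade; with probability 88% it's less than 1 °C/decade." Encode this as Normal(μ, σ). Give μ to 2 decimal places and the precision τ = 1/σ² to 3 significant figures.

The p-quantile of Normal(μ,σ) is μ + z_p·σ, with z_{0.1} = -1.282 and z_{0.88} = 1.175.
Eliminate σ: μ = (z₂·x₁ − z₁·x₂)/(z₂ − z₁) = (1.175·-0.27 − (-1.282)·1)/2.457 = 0.39.
Then σ = (x₂ − x₁)/(z₂ − z₁) = (1 − -0.27)/2.457 = 0.52.
Precision τ = 1/σ² = 1/0.517² = 3.74.

μ = 0.39, τ = 3.74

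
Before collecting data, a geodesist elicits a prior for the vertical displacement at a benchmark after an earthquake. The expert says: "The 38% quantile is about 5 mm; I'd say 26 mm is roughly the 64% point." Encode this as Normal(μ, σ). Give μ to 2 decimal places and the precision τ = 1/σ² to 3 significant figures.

μ = 14.66, τ = 0.001

The p-quantile of Normal(μ,σ) is μ + z_p·σ, with z_{0.38} = -0.3055 and z_{0.64} = 0.3585.
Eliminate σ: μ = (z₂·x₁ − z₁·x₂)/(z₂ − z₁) = (0.3585·5 − (-0.3055)·26)/0.6639 = 14.66.
Then σ = (x₂ − x₁)/(z₂ − z₁) = (26 − 5)/0.6639 = 31.63.
Precision τ = 1/σ² = 1/31.63² = 0.001.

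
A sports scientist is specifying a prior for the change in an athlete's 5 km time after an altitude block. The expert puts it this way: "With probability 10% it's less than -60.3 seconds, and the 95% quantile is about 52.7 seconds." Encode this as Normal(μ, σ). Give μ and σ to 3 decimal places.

μ = -10.814, σ = 38.614

The p-quantile of Normal(μ,σ) is μ + z_p·σ, with z_{0.1} = -1.282 and z_{0.95} = 1.645.
Eliminate σ: μ = (z₂·x₁ − z₁·x₂)/(z₂ − z₁) = (1.645·-60.3 − (-1.282)·52.7)/2.926 = -10.814.
Then σ = (x₂ − x₁)/(z₂ − z₁) = (52.7 − -60.3)/2.926 = 38.614.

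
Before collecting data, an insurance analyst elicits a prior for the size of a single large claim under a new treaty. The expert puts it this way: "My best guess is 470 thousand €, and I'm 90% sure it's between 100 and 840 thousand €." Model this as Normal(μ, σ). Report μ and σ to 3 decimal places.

μ = 470.000, σ = 224.944

A symmetric 90% interval runs μ ± z·σ with z = 1.645.
Half-width = 370, so σ = 370/1.645 = 224.944.
μ is the stated best guess, 470.000.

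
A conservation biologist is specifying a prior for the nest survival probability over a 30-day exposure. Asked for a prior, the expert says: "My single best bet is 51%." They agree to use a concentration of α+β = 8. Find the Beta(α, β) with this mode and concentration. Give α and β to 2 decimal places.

For α,β > 1 the Beta mode is (α−1)/(α+β−2). With α+β = 8, the mode is (α−1)/6.
Set (α−1)/6 = 0.51 → α = 1 + 0.51·6 = 4.06.
β = 8 − α = 3.94.

α = 4.06, β = 3.94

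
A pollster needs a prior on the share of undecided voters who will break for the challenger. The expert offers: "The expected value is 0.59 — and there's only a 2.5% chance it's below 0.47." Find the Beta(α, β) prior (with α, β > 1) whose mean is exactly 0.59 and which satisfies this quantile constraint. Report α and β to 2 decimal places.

α ≈ 38.90, β ≈ 27.03

With mean 0.59 fixed, write α = 0.59s, β = 0.41s where s = α+β.
Need P(θ < 0.47) = 0.025 under Beta(0.59s, 0.41s). Normal approximation: (q−m)/√(m(1−m)/s) ≈ z_{0.025} = -1.96, so s ≈ 0.59·0.41·(-1.96)²/(0.47−0.59)² = 64.5.
At s = 64.5: P(θ<0.47) ≈ 0.026. Adjusting to match 0.025 gives s ≈ 65.94.
So α = 0.59·65.94 ≈ 38.90, β = 0.41·65.94 ≈ 27.03.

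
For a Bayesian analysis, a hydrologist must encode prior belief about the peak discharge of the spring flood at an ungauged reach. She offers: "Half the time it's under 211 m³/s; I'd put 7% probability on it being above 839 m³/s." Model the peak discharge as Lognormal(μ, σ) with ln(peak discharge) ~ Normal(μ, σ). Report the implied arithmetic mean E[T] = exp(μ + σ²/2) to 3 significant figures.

If T ~ Lognormal(μ,σ) then ln T ~ Normal(μ,σ), so the p-quantile of ln T is μ + z_p·σ.
ln(211) = 5.352 and ln(839) = 6.732; z_{0.5} = 0, z_{0.93} = 1.476.
σ = (6.732 − 5.352)/(1.476 − (0)) = 0.935.
μ = 5.352 − (0)·0.935 = 5.352.
E[T] = exp(μ + σ²/2) = exp(5.352 + 0.4374) = 327 m³/s.

E[T] ≈ 327 m³/s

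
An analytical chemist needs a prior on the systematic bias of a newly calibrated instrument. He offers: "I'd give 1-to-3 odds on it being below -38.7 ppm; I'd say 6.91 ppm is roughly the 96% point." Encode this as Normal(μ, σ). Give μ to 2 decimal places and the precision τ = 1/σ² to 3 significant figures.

The p-quantile of Normal(μ,σ) is μ + z_p·σ, with z_{0.25} = -0.6745 and z_{0.96} = 1.751.
Eliminate σ: μ = (z₂·x₁ − z₁·x₂)/(z₂ − z₁) = (1.751·-38.7 − (-0.6745)·6.91)/2.425 = -26.01.
Then σ = (x₂ − x₁)/(z₂ − z₁) = (6.91 − -38.7)/2.425 = 18.81.
Precision τ = 1/σ² = 1/18.81² = 0.00283.

μ = -26.01, τ = 0.00283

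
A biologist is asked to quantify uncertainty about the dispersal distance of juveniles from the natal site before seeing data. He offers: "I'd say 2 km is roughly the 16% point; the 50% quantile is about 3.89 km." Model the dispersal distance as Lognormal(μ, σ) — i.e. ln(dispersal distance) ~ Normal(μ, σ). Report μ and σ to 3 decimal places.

If T ~ Lognormal(μ,σ) then ln T ~ Normal(μ,σ), so the p-quantile of ln T is μ + z_p·σ.
ln(2) = 0.6931 and ln(3.89) = 1.358; z_{0.16} = -0.9945, z_{0.5} = 0.
σ = (1.358 − 0.6931)/(0 − (-0.9945)) = 0.669.
μ = 0.6931 − (-0.9945)·0.669 = 1.358.

μ ≈ 1.358, σ ≈ 0.669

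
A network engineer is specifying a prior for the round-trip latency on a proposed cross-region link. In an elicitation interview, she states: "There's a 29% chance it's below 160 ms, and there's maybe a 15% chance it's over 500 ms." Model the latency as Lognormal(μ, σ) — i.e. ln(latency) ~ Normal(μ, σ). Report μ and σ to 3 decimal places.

If T ~ Lognormal(μ,σ) then ln T ~ Normal(μ,σ), so the p-quantile of ln T is μ + z_p·σ.
ln(160) = 5.075 and ln(500) = 6.215; z_{0.29} = -0.5534, z_{0.85} = 1.036.
σ = (6.215 − 5.075)/(1.036 − (-0.5534)) = 0.717.
μ = 5.075 − (-0.5534)·0.717 = 5.472.

μ ≈ 5.472, σ ≈ 0.717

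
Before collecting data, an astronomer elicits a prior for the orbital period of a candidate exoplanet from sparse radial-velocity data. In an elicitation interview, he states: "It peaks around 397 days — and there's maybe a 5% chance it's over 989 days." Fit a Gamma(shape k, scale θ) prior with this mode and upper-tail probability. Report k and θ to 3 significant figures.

k ≈ 4.26, θ ≈ 122

Gamma(k,θ) with k>1 has mode (k−1)θ, so θ = 397/(k−1).
Need P(X < 989) = 0.95 with θ tied to k this way. Start at k = 2, θ = 397: P(X<989) ≈ 0.711.
Too low — raise k to concentrate. Iterating converges to k ≈ 4.26.
Then θ = 397/(4.26−1) ≈ 122.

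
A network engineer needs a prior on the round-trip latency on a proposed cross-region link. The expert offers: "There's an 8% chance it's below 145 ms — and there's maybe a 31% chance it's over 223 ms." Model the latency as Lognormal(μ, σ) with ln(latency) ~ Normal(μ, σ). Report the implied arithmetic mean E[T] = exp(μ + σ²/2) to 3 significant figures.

E[T] ≈ 204 ms

If T ~ Lognormal(μ,σ) then ln T ~ Normal(μ,σ), so the p-quantile of ln T is μ + z_p·σ.
ln(145) = 4.977 and ln(223) = 5.407; z_{0.08} = -1.405, z_{0.69} = 0.4959.
σ = (5.407 − 4.977)/(0.4959 − (-1.405)) = 0.226.
μ = 4.977 − (-1.405)·0.226 = 5.295.
E[T] = exp(μ + σ²/2) = exp(5.295 + 0.0256) = 204 ms.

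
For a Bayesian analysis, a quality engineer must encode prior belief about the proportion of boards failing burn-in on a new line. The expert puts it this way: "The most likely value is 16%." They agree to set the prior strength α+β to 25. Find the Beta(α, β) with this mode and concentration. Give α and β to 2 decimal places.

α = 4.68, β = 20.32

For α,β > 1 the Beta mode is (α−1)/(α+β−2). With α+β = 25, the mode is (α−1)/23.
Set (α−1)/23 = 0.16 → α = 1 + 0.16·23 = 4.68.
β = 25 − α = 20.32.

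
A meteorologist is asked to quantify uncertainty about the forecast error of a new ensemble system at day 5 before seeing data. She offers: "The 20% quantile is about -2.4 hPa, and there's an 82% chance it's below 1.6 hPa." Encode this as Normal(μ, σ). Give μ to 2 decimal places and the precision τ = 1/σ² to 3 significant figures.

μ = -0.48, τ = 0.193

For Normal(μ,σ), the p-quantile is μ + z_p·σ. Here z_{0.2} = -0.8416, z_{0.82} = 0.9154.
So -2.4 = μ − 0.8416σ and 1.6 = μ + 0.9154σ.
Subtracting: σ = (1.6 − -2.4)/(0.9154 − (-0.8416)) = 2.28.
Then μ = -2.4 − (-0.8416)·2.28 = -0.48.
Precision τ = 1/σ² = 1/2.277² = 0.193.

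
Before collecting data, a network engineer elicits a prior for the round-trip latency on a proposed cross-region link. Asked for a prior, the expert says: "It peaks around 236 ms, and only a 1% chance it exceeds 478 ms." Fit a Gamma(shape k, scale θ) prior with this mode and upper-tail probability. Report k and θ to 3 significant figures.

k ≈ 10.8, θ ≈ 24

Gamma(k,θ) with k>1 has mode (k−1)θ, so θ = 236/(k−1).
Need P(X < 478) = 0.99 with θ tied to k this way. Start at k = 2, θ = 236: P(X<478) ≈ 0.601.
Too low — raise k to concentrate. Iterating converges to k ≈ 10.8.
Then θ = 236/(10.8−1) ≈ 24.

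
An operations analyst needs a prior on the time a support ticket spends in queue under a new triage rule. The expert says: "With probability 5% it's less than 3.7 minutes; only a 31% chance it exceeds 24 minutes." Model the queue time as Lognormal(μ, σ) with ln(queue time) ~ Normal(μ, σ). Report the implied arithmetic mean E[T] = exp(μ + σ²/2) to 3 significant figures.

E[T] ≈ 22.8 minutes

If T ~ Lognormal(μ,σ) then ln T ~ Normal(μ,σ), so the p-quantile of ln T is μ + z_p·σ.
ln(3.7) = 1.308 and ln(24) = 3.178; z_{0.05} = -1.645, z_{0.69} = 0.4959.
σ = (3.178 − 1.308)/(0.4959 − (-1.645)) = 0.873.
μ = 1.308 − (-1.645)·0.873 = 2.745.
E[T] = exp(μ + σ²/2) = exp(2.745 + 0.3814) = 22.8 minutes.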